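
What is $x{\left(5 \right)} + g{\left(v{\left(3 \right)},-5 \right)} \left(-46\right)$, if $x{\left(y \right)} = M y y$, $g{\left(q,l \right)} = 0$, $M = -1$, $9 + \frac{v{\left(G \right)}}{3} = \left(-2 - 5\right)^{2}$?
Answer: $-25$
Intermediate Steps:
$v{\left(G \right)} = 120$ ($v{\left(G \right)} = -27 + 3 \left(-2 - 5\right)^{2} = -27 + 3 \left(-7\right)^{2} = -27 + 3 \cdot 49 = -27 + 147 = 120$)
$x{\left(y \right)} = - y^{2}$ ($x{\left(y \right)} = - y y = - y^{2}$)
$x{\left(5 \right)} + g{\left(v{\left(3 \right)},-5 \right)} \left(-46\right) = - 5^{2} + 0 \left(-46\right) = \left(-1\right) 25 + 0 = -25 + 0 = -25$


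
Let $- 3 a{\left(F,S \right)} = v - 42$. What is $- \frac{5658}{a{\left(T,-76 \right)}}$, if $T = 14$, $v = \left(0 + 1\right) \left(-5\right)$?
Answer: $- \frac{16974}{47} \approx -361.15$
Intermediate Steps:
$v = -5$ ($v = 1 \left(-5\right) = -5$)
$a{\left(F,S \right)} = \frac{47}{3}$ ($a{\left(F,S \right)} = - \frac{-5 - 42}{3} = \left(- \frac{1}{3}\right) \left(-47\right) = \frac{47}{3}$)
$- \frac{5658}{a{\left(T,-76 \right)}} = - \frac{5658}{\frac{47}{3}} = \left(-5658\right) \frac{3}{47} = - \frac{16974}{47}$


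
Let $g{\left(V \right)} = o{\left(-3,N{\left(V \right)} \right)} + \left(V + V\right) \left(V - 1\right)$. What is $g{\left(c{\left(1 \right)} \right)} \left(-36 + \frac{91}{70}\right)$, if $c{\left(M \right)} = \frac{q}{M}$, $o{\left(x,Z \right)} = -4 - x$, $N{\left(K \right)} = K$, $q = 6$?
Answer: $- \frac{20473}{10} \approx -2047.3$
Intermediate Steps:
$c{\left(M \right)} = \frac{6}{M}$
$g{\left(V \right)} = -1 + 2 V \left(-1 + V\right)$ ($g{\left(V \right)} = \left(-4 - -3\right) + \left(V + V\right) \left(V - 1\right) = \left(-4 + 3\right) + 2 V \left(-1 + V\right) = -1 + 2 V \left(-1 + V\right)$)
$g{\left(c{\left(1 \right)} \right)} \left(-36 + \frac{91}{70}\right) = \left(-1 - 2 \cdot \frac{6}{1} + 2 \left(\frac{6}{1}\right)^{2}\right) \left(-36 + \frac{91}{70}\right) = \left(-1 - 2 \cdot 6 \cdot 1 + 2 \left(6 \cdot 1\right)^{2}\right) \left(-36 + 91 \cdot \frac{1}{70}\right) = \left(-1 - 12 + 2 \cdot 6^{2}\right) \left(-36 + \frac{13}{10}\right) = \left(-1 - 12 + 2 \cdot 36\right) \left(- \frac{347}{10}\right) = \left(-1 - 12 + 72\right) \left(- \frac{347}{10}\right) = 59 \left(- \frac{347}{10}\right) = - \frac{20473}{10}$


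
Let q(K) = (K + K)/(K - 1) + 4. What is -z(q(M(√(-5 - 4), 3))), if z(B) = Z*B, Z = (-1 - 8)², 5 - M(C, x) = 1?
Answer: -540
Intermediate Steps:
M(C, x) = 4 (M(C, x) = 5 - 1*1 = 5 - 1 = 4)
Z = 81 (Z = (-9)² = 81)
q(K) = 4 + 2*K/(-1 + K) (q(K) = (2*K)/(-1 + K) + 4 = 2*K/(-1 + K) + 4 = 4 + 2*K/(-1 + K))
z(B) = 81*B
-z(q(M(√(-5 - 4), 3))) = -81*2*(-2 + 3*4)/(-1 + 4) = -81*2*(-2 + 12)/3 = -81*2*(⅓)*10 = -81*20/3 = -1*540 = -540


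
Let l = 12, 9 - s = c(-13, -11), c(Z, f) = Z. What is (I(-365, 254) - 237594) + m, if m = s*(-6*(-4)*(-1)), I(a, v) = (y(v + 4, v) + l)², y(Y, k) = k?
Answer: -167366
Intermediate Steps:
s = 22 (s = 9 - 1*(-13) = 9 + 13 = 22)
I(a, v) = (12 + v)² (I(a, v) = (v + 12)² = (12 + v)²)
m = -528 (m = 22*(-6*(-4)*(-1)) = 22*(24*(-1)) = 22*(-24) = -528)
(I(-365, 254) - 237594) + m = ((12 + 254)² - 237594) - 528 = (266² - 237594) - 528 = (70756 - 237594) - 528 = -166838 - 528 = -167366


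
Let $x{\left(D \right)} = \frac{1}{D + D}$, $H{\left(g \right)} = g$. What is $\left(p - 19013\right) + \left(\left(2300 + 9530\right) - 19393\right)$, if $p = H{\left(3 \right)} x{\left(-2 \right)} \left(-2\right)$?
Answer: $- \frac{53149}{2} \approx -26575.0$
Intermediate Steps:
$x{\left(D \right)} = \frac{1}{2 D}$
$p = \frac{3}{2}$ ($p = 3 \frac{1}{2 \left(-2\right)} \left(-2\right) = 3 \cdot \frac{1}{2} \left(- \frac{1}{2}\right) \left(-2\right) = 3 \left(- \frac{1}{4}\right) \left(-2\right) = \left(- \frac{3}{4}\right) \left(-2\right) = \frac{3}{2} \approx 1.5$)
$\left(p - 19013\right) + \left(\left(2300 + 9530\right) - 19393\right) = \left(\frac{3}{2} - 19013\right) + \left(\left(2300 + 9530\right) - 19393\right) = - \frac{38023}{2} + \left(11830 - 19393\right) = - \frac{38023}{2} - 7563 = - \frac{53149}{2}$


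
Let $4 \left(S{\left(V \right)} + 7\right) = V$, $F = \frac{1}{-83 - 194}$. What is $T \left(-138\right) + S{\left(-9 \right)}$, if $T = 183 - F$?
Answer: $- \frac{27992233}{1108} \approx -25264.0$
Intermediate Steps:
$F = - \frac{1}{277}$ ($F = \frac{1}{-277} = - \frac{1}{277} \approx -0.0036101$)
$S{\left(V \right)} = -7 + \frac{V}{4}$
$T = \frac{50692}{277}$ ($T = 183 - - \frac{1}{277} = 183 + \frac{1}{277} = \frac{50692}{277} \approx 183.0$)
$T \left(-138\right) + S{\left(-9 \right)} = \frac{50692}{277} \left(-138\right) + \left(-7 + \frac{1}{4} \left(-9\right)\right) = - \frac{6995496}{277} - \frac{37}{4} = - \frac{27992233}{1108}$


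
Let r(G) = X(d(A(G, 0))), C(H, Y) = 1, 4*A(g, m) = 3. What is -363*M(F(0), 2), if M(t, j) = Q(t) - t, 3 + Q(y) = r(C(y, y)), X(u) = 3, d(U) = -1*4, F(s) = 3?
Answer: 1089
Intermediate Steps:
A(g, m) = 3/4 (A(g, m) = (1/4)*3 = 3/4)
d(U) = -4
r(G) = 3
Q(y) = 0 (Q(y) = -3 + 3 = 0)
M(t, j) = -t (M(t, j) = 0 - t = -t)
-363*M(F(0), 2) = -(-363)*3 = -363*(-3) = 1089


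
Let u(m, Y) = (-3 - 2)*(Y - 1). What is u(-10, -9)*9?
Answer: 450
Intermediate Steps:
u(m, Y) = 5 - 5*Y (u(m, Y) = -5*(-1 + Y) = 5 - 5*Y)
u(-10, -9)*9 = (5 - 5*(-9))*9 = (5 + 45)*9 = 50*9 = 450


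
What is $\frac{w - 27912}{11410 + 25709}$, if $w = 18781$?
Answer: $- \frac{9131}{37119} \approx -0.24599$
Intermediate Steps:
$\frac{w - 27912}{11410 + 25709} = \frac{18781 - 27912}{11410 + 25709} = - \frac{9131}{37119}$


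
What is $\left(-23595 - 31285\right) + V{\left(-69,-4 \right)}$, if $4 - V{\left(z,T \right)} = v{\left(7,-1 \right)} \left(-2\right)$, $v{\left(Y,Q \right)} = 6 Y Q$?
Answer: $-54960$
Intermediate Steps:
$v{\left(Y,Q \right)} = 6 Q Y$
$V{\left(z,T \right)} = -80$ ($V{\left(z,T \right)} = 4 - 6 \left(-1\right) 7 \left(-2\right) = 4 - \left(-42\right) \left(-2\right) = 4 - 84 = -80$)
$\left(-23595 - 31285\right) + V{\left(-69,-4 \right)} = \left(-23595 - 31285\right) - 80 = -54880 - 80 = -54960$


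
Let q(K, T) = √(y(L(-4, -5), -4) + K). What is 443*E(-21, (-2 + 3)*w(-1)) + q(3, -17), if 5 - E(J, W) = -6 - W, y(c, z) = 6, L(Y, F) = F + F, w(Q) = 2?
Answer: 5762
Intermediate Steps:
L(Y, F) = 2*F
q(K, T) = √(6 + K)
E(J, W) = 11 + W (E(J, W) = 5 - (-6 - W) = 5 + (6 + W) = 11 + W)
443*E(-21, (-2 + 3)*w(-1)) + q(3, -17) = 443*(11 + (-2 + 3)*2) + √(6 + 3) = 443*(11 + 1*2) + √9 = 443*(11 + 2) + 3 = 443*13 + 3 = 5759 + 3 = 5762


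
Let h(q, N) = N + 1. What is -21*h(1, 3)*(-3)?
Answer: 252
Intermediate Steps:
h(q, N) = 1 + N
-21*h(1, 3)*(-3) = -21*(1 + 3)*(-3) = -21*4*(-3) = -84*(-3) = 252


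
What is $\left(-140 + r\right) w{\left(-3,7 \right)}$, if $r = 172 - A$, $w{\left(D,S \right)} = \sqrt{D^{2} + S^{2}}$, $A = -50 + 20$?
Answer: $62 \sqrt{58} \approx 472.18$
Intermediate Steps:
$A = -30$
$r = 202$ ($r = 172 - -30 = 172 + 30 = 202$)
$\left(-140 + r\right) w{\left(-3,7 \right)} = \left(-140 + 202\right) \sqrt{\left(-3\right)^{2} + 7^{2}} = 62 \sqrt{9 + 49} = 62 \sqrt{58}$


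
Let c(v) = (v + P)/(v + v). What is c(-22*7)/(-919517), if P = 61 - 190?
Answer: -283/283211236 ≈ -9.9925e-7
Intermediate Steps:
P = -129
c(v) = (-129 + v)/(2*v) (c(v) = (v - 129)/(v + v) = (-129 + v)/((2*v)) = (-129 + v)*(1/(2*v)) = (-129 + v)/(2*v))
c(-22*7)/(-919517) = ((-129 - 22*7)/(2*((-22*7))))/(-919517) = ((½)*(-129 - 154)/(-154))*(-1/919517) = ((½)*(-1/154)*(-283))*(-1/919517) = (283/308)*(-1/919517) = -283/283211236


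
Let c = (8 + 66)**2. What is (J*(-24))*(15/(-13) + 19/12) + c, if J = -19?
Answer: 73734/13 ≈ 5671.8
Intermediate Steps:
c = 5476 (c = 74**2 = 5476)
(J*(-24))*(15/(-13) + 19/12) + c = (-19*(-24))*(15/(-13) + 19/12) + 5476 = 456*(15*(-1/13) + 19*(1/12)) + 5476 = 456*(-15/13 + 19/12) + 5476 = 456*(67/156) + 5476 = 2546/13 + 5476 = 73734/13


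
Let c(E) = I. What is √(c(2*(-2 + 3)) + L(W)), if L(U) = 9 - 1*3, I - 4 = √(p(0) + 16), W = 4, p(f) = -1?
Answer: √(10 + √15) ≈ 3.7246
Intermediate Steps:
I = 4 + √15 (I = 4 + √(-1 + 16) = 4 + √15 ≈ 7.8730)
c(E) = 4 + √15
L(U) = 6 (L(U) = 9 - 3 = 6)
√(c(2*(-2 + 3)) + L(W)) = √((4 + √15) + 6) = √(10 + √15)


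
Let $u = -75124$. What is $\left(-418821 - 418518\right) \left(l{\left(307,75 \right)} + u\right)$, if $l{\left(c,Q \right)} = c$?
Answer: $62647191963$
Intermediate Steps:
$\left(-418821 - 418518\right) \left(l{\left(307,75 \right)} + u\right) = \left(-418821 - 418518\right) \left(307 - 75124\right) = \left(-837339\right) \left(-74817\right) = 62647191963$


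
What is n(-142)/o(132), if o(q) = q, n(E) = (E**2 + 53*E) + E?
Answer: 284/3 ≈ 94.667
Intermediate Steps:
n(E) = E**2 + 54*E
n(-142)/o(132) = -142*(54 - 142)/132 = -142*(-88)*(1/132) = 12496*(1/132) = 284/3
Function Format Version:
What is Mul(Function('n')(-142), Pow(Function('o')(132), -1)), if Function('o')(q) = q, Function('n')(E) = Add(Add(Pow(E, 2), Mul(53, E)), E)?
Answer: Rational(284, 3) ≈ 94.667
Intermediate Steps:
Function('n')(E) = Add(Pow(E, 2), Mul(54, E))
Mul(Function('n')(-142), Pow(Function('o')(132), -1)) = Mul(Mul(-142, Add(54, -142)), Pow(132, -1)) = Mul(Mul(-142, -88), Rational(1, 132)) = Mul(12496, Rational(1, 132)) = Rational(284, 3)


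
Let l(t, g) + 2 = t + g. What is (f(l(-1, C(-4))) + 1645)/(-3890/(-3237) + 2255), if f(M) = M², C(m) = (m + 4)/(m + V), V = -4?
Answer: 5353998/7303325 ≈ 0.73309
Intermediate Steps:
C(m) = (4 + m)/(-4 + m) (C(m) = (m + 4)/(m - 4) = (4 + m)/(-4 + m))
l(t, g) = -2 + g + t (l(t, g) = -2 + (t + g) = -2 + (g + t) = -2 + g + t)
(f(l(-1, C(-4))) + 1645)/(-3890/(-3237) + 2255) = ((-2 + (4 - 4)/(-4 - 4) - 1)² + 1645)/(-3890/(-3237) + 2255) = ((-2 + 0/(-8) - 1)² + 1645)/(-3890*(-1/3237) + 2255) = ((-2 - ⅛*0 - 1)² + 1645)/(3890/3237 + 2255) = ((-2 + 0 - 1)² + 1645)/(7303325/3237) = ((-3)² + 1645)*(3237/7303325) = (9 + 1645)*(3237/7303325) = 1654*(3237/7303325) = 5353998/7303325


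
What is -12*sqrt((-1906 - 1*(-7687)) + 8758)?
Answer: -12*sqrt(14539) ≈ -1446.9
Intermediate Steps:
-12*sqrt((-1906 - 1*(-7687)) + 8758) = -12*sqrt((-1906 + 7687) + 8758) = -12*sqrt(5781 + 8758) = -12*sqrt(14539)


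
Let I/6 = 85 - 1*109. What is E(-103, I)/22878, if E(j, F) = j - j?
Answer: 0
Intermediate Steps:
I = -144 (I = 6*(85 - 1*109) = 6*(85 - 109) = 6*(-24) = -144)
E(j, F) = 0
E(-103, I)/22878 = 0/22878 = 0*(1/22878) = 0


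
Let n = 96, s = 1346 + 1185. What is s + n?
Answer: 2627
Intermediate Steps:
s = 2531
s + n = 2531 + 96 = 2627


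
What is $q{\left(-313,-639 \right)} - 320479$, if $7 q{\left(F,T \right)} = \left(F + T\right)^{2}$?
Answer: $-191007$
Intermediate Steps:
$q{\left(F,T \right)} = \frac{\left(F + T\right)^{2}}{7}$
$q{\left(-313,-639 \right)} - 320479 = \frac{\left(-313 - 639\right)^{2}}{7} - 320479 = \frac{\left(-952\right)^{2}}{7} - 320479 = \frac{1}{7} \cdot 906304 - 320479 = 129472 - 320479 = -191007$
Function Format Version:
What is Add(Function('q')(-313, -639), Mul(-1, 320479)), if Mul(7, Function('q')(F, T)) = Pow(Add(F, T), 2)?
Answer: -191007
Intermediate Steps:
Function('q')(F, T) = Mul(Rational(1, 7), Pow(Add(F, T), 2))
Add(Function('q')(-313, -639), Mul(-1, 320479)) = Add(Mul(Rational(1, 7), Pow(Add(-313, -639), 2)), Mul(-1, 320479)) = Add(Mul(Rational(1, 7), Pow(-952, 2)), -320479) = Add(Mul(Rational(1, 7), 906304), -320479) = Add(129472, -320479) = -191007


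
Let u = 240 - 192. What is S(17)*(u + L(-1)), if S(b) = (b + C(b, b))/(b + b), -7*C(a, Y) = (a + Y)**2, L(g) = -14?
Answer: -1037/7 ≈ -148.14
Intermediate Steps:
C(a, Y) = -(Y + a)**2/7 (C(a, Y) = -(a + Y)**2/7 = -(Y + a)**2/7)
u = 48
S(b) = (b - 4*b**2/7)/(2*b) (S(b) = (b - (b + b)**2/7)/(b + b) = (b - 4*b**2/7)/((2*b)) = (b - 4*b**2/7)*(1/(2*b)) = (b - 4*b**2/7)/(2*b))
S(17)*(u + L(-1)) = (1/2 - 2/7*17)*(48 - 14) = (1/2 - 34/7)*34 = -61/14*34 = -1037/7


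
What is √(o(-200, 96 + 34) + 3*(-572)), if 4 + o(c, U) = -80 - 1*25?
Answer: 5*I*√73 ≈ 42.72*I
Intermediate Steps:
o(c, U) = -109 (o(c, U) = -4 + (-80 - 1*25) = -4 + (-80 - 25) = -4 - 105 = -109)
√(o(-200, 96 + 34) + 3*(-572)) = √(-109 + 3*(-572)) = √(-109 - 1716) = √(-1825) = 5*I*√73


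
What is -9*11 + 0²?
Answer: -99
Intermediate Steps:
-9*11 + 0² = -99 + 0 = -99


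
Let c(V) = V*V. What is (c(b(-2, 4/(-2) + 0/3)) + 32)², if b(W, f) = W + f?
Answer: 2304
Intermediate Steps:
c(V) = V²
(c(b(-2, 4/(-2) + 0/3)) + 32)² = ((-2 + (4/(-2) + 0/3))² + 32)² = ((-2 + (4*(-½) + 0*(⅓)))² + 32)² = ((-2 + (-2 + 0))² + 32)² = ((-2 - 2)² + 32)² = ((-4)² + 32)² = (16 + 32)² = 48² = 2304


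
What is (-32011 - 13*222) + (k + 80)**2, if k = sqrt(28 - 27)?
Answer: -28336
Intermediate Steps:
k = 1 (k = sqrt(1) = 1)
(-32011 - 13*222) + (k + 80)**2 = (-32011 - 13*222) + (1 + 80)**2 = (-32011 - 2886) + 81**2 = -34897 + 6561 = -28336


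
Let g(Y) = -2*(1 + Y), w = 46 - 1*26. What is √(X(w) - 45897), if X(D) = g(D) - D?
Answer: I*√45959 ≈ 214.38*I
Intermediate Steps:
w = 20 (w = 46 - 26 = 20)
g(Y) = -2 - 2*Y
X(D) = -2 - 3*D (X(D) = (-2 - 2*D) - D = -2 - 3*D)
√(X(w) - 45897) = √((-2 - 3*20) - 45897) = √((-2 - 60) - 45897) = √(-62 - 45897) = √(-45959) = I*√45959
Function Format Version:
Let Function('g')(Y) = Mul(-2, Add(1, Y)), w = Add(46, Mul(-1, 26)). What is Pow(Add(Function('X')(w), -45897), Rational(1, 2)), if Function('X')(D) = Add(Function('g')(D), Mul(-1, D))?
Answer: Mul(I, Pow(45959, Rational(1, 2))) ≈ Mul(214.38, I)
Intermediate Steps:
w = 20 (w = Add(46, -26) = 20)
Function('g')(Y) = Add(-2, Mul(-2, Y))
Function('X')(D) = Add(-2, Mul(-3, D)) (Function('X')(D) = Add(Add(-2, Mul(-2, D)), Mul(-1, D)) = Add(-2, Mul(-3, D)))
Pow(Add(Function('X')(w), -45897), Rational(1, 2)) = Pow(Add(Add(-2, Mul(-3, 20)), -45897), Rational(1, 2)) = Pow(Add(Add(-2, -60), -45897), Rational(1, 2)) = Pow(Add(-62, -45897), Rational(1, 2)) = Pow(-45959, Rational(1, 2)) = Mul(I, Pow(45959, Rational(1, 2)))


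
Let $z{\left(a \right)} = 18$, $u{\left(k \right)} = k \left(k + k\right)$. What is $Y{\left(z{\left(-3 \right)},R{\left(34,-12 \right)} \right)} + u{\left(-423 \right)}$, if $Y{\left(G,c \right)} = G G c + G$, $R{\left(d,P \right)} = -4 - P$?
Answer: $360468$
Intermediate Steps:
$u{\left(k \right)} = 2 k^{2}$ ($u{\left(k \right)} = k 2 k = 2 k^{2}$)
$Y{\left(G,c \right)} = G + c G^{2}$ ($Y{\left(G,c \right)} = G^{2} c + G = c G^{2} + G = G + c G^{2}$)
$Y{\left(z{\left(-3 \right)},R{\left(34,-12 \right)} \right)} + u{\left(-423 \right)} = 18 \left(1 + 18 \left(-4 - -12\right)\right) + 2 \left(-423\right)^{2} = 18 \left(1 + 18 \left(-4 + 12\right)\right) + 2 \cdot 178929 = 18 \left(1 + 18 \cdot 8\right) + 357858 = 18 \left(1 + 144\right) + 357858 = 18 \cdot 145 + 357858 = 2610 + 357858 = 360468$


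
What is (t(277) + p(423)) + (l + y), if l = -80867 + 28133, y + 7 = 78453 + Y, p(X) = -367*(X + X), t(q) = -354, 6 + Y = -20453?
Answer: -305583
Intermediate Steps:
Y = -20459 (Y = -6 - 20453 = -20459)
p(X) = -734*X
y = 57987 (y = -7 + (78453 - 20459) = -7 + 57994 = 57987)
l = -52734
(t(277) + p(423)) + (l + y) = (-354 - 734*423) + (-52734 + 57987) = (-354 - 310482) + 5253 = -310836 + 5253 = -305583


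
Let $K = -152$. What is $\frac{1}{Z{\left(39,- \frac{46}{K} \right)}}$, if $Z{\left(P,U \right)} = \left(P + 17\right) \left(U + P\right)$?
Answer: $\frac{19}{41818} \approx 0.00045435$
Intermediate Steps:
$Z{\left(P,U \right)} = \left(17 + P\right) \left(P + U\right)$
$\frac{1}{Z{\left(39,- \frac{46}{K} \right)}} = \frac{1}{39^{2} + 17 \cdot 39 + 17 \left(- \frac{46}{-152}\right) + 39 \left(- \frac{46}{-152}\right)} = \frac{1}{1521 + 663 + 17 \left(\left(-46\right) \left(- \frac{1}{152}\right)\right) + 39 \left(\left(-46\right) \left(- \frac{1}{152}\right)\right)} = \frac{1}{1521 + 663 + 17 \cdot \frac{23}{76} + 39 \cdot \frac{23}{76}} = \frac{1}{1521 + 663 + \frac{391}{76} + \frac{897}{76}} = \frac{1}{\frac{41818}{19}} = \frac{19}{41818}$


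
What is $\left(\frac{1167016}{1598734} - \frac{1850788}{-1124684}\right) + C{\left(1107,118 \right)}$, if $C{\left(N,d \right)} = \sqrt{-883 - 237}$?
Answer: $\frac{533930240667}{224758818757} + 4 i \sqrt{70} \approx 2.3756 + 33.466 i$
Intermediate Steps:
$C{\left(N,d \right)} = 4 i \sqrt{70}$ ($C{\left(N,d \right)} = \sqrt{-1120} = 4 i \sqrt{70}$)
$\left(\frac{1167016}{1598734} - \frac{1850788}{-1124684}\right) + C{\left(1107,118 \right)} = \left(\frac{1167016}{1598734} - \frac{1850788}{-1124684}\right) + 4 i \sqrt{70} = \left(1167016 \cdot \frac{1}{1598734} - - \frac{462697}{281171}\right) + 4 i \sqrt{70} = \left(\frac{583508}{799367} + \frac{462697}{281171}\right) + 4 i \sqrt{70} = \frac{533930240667}{224758818757} + 4 i \sqrt{70}$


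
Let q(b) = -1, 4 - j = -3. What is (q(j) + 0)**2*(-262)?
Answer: -262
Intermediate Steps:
j = 7 (j = 4 - 1*(-3) = 4 + 3 = 7)
(q(j) + 0)**2*(-262) = (-1 + 0)**2*(-262) = (-1)**2*(-262) = 1*(-262) = -262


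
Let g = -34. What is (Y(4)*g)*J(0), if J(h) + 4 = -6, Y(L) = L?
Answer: 1360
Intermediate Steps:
J(h) = -10 (J(h) = -4 - 6 = -10)
(Y(4)*g)*J(0) = (4*(-34))*(-10) = -136*(-10) = 1360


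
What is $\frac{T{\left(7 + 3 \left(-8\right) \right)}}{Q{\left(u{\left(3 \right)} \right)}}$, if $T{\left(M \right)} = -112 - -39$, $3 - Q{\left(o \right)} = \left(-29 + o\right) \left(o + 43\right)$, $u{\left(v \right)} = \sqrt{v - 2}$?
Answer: $- \frac{73}{1235} \approx -0.059109$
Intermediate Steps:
$u{\left(v \right)} = \sqrt{-2 + v}$
$Q{\left(o \right)} = 3 - \left(-29 + o\right) \left(43 + o\right)$ ($Q{\left(o \right)} = 3 - \left(-29 + o\right) \left(o + 43\right) = 3 - \left(-29 + o\right) \left(43 + o\right)$)
$T{\left(M \right)} = -73$ ($T{\left(M \right)} = -112 + 39 = -73$)
$\frac{T{\left(7 + 3 \left(-8\right) \right)}}{Q{\left(u{\left(3 \right)} \right)}} = - \frac{73}{1250 - \left(\sqrt{-2 + 3}\right)^{2} - 14 \sqrt{-2 + 3}} = - \frac{73}{1250 - \left(\sqrt{1}\right)^{2} - 14 \sqrt{1}} = - \frac{73}{1250 - 1^{2} - 14} = - \frac{73}{1250 - 1 - 14} = - \frac{73}{1235}$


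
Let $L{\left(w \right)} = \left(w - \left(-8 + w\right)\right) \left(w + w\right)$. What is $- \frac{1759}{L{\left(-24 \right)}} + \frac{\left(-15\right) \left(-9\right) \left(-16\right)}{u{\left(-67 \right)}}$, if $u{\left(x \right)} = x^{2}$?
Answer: $\frac{7066711}{1723776} \approx 4.0996$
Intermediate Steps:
$L{\left(w \right)} = 16 w$ ($L{\left(w \right)} = \left(w - \left(-8 + w\right)\right) 2 w = 8 \cdot 2 w = 16 w$)
$- \frac{1759}{L{\left(-24 \right)}} + \frac{\left(-15\right) \left(-9\right) \left(-16\right)}{u{\left(-67 \right)}} = - \frac{1759}{16 \left(-24\right)} + \frac{\left(-15\right) \left(-9\right) \left(-16\right)}{\left(-67\right)^{2}} = - \frac{1759}{-384} + \frac{135 \left(-16\right)}{4489} = \left(-1759\right) \left(- \frac{1}{384}\right) - \frac{2160}{4489} = \frac{1759}{384} - \frac{2160}{4489} = \frac{7066711}{1723776}$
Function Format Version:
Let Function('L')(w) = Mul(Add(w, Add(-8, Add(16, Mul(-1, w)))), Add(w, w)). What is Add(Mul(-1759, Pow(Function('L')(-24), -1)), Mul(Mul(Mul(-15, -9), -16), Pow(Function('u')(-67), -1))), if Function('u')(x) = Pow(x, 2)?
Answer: Rational(7066711, 1723776) ≈ 4.0996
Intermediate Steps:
Function('L')(w) = Mul(16, w) (Function('L')(w) = Mul(Add(w, Add(8, Mul(-1, w))), Mul(2, w)) = Mul(8, Mul(2, w)) = Mul(16, w))
Add(Mul(-1759, Pow(Function('L')(-24), -1)), Mul(Mul(Mul(-15, -9), -16), Pow(Function('u')(-67), -1))) = Add(Mul(-1759, Pow(Mul(16, -24), -1)), Mul(Mul(Mul(-15, -9), -16), Pow(Pow(-67, 2), -1))) = Add(Mul(-1759, Pow(-384, -1)), Mul(Mul(135, -16), Pow(4489, -1))) = Add(Mul(-1759, Rational(-1, 384)), Mul(-2160, Rational(1, 4489))) = Add(Rational(1759, 384), Rational(-2160, 4489)) = Rational(7066711, 1723776)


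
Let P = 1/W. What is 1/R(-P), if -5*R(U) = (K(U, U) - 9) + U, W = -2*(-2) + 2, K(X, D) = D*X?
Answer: 180/329 ≈ 0.54711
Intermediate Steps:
W = 6 (W = 4 + 2 = 6)
P = ⅙ (P = 1/6 = ⅙ ≈ 0.16667)
R(U) = 9/5 - U/5 - U²/5 (R(U) = -((U*U - 9) + U)/5 = -((U² - 9) + U)/5 = -((-9 + U²) + U)/5 = -(-9 + U + U²)/5 = 9/5 - U/5 - U²/5)
1/R(-P) = 1/(9/5 - (-1)/(5*6) - (-1*⅙)²/5) = 1/(9/5 - ⅕*(-⅙) - (-⅙)²/5) = 1/(9/5 + 1/30 - ⅕*1/36) = 1/(9/5 + 1/30 - 1/180) = 1/(329/180) = 180/329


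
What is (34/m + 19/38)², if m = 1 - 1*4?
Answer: 4225/36 ≈ 117.36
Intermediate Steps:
m = -3 (m = 1 - 4 = -3)
(34/m + 19/38)² = (34/(-3) + 19/38)² = (34*(-⅓) + 19*(1/38))² = (-34/3 + ½)² = (-65/6)² = 4225/36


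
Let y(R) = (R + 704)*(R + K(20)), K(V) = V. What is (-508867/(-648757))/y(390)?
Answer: 508867/290993464780 ≈ 1.7487e-6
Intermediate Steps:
y(R) = (20 + R)*(704 + R) (y(R) = (R + 704)*(R + 20) = (704 + R)*(20 + R) = (20 + R)*(704 + R))
(-508867/(-648757))/y(390) = (-508867/(-648757))/(14080 + 390**2 + 724*390) = (-508867*(-1/648757))/(14080 + 152100 + 282360) = (508867/648757)/448540 = (508867/648757)*(1/448540) = 508867/290993464780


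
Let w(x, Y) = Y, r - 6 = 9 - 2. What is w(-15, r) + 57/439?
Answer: 5764/439 ≈ 13.130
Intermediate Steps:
r = 13 (r = 6 + (9 - 2) = 6 + 7 = 13)
w(-15, r) + 57/439 = 13 + 57/439 = 5764/439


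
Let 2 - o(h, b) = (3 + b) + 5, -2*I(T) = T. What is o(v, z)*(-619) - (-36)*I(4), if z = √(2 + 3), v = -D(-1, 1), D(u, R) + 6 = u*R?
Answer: 3642 + 619*√5 ≈ 5026.1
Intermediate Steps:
I(T) = -T/2
D(u, R) = -6 + R*u (D(u, R) = -6 + u*R = -6 + R*u)
v = 7 (v = -(-6 + 1*(-1)) = -(-6 - 1) = -1*(-7) = 7)
z = √5 ≈ 2.2361
o(h, b) = -6 - b (o(h, b) = 2 - ((3 + b) + 5) = 2 - (8 + b) = 2 + (-8 - b) = -6 - b)
o(v, z)*(-619) - (-36)*I(4) = (-6 - √5)*(-619) - (-36)*(-½*4) = (3714 + 619*√5) - (-36)*(-2) = (3714 + 619*√5) - 1*72 = (3714 + 619*√5) - 72 = 3642 + 619*√5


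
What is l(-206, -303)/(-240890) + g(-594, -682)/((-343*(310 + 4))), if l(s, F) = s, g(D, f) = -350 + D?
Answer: 62396693/6486083695 ≈ 0.0096201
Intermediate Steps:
l(-206, -303)/(-240890) + g(-594, -682)/((-343*(310 + 4))) = -206/(-240890) + (-350 - 594)/((-343*(310 + 4))) = -206*(-1/240890) - 944/((-343*314)) = 103/120445 - 944/(-107702) = 103/120445 - 944*(-1/107702) = 103/120445 + 472/53851 = 62396693/6486083695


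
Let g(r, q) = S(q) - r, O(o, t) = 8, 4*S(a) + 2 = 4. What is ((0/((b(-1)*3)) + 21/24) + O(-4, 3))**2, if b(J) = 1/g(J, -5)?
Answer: 5041/64 ≈ 78.766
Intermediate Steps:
S(a) = 1/2 (S(a) = -1/2 + (1/4)*4 = -1/2 + 1 = 1/2)
g(r, q) = 1/2 - r
b(J) = 1/(1/2 - J)
((0/((b(-1)*3)) + 21/24) + O(-4, 3))**2 = ((0/((-2/(-1 + 2*(-1))*3)) + 21/24) + 8)**2 = ((0/((-2/(-1 - 2)*3)) + 21*(1/24)) + 8)**2 = ((0/((-2/(-3)*3)) + 7/8) + 8)**2 = ((0/((-2*(-1/3)*3)) + 7/8) + 8)**2 = ((0/(((2/3)*3)) + 7/8) + 8)**2 = ((0/2 + 7/8) + 8)**2 = ((0*(1/2) + 7/8) + 8)**2 = ((0 + 7/8) + 8)**2 = (7/8 + 8)**2 = (71/8)**2 = 5041/64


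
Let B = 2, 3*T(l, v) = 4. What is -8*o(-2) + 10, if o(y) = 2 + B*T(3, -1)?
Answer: -82/3 ≈ -27.333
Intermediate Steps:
T(l, v) = 4/3 (T(l, v) = (⅓)*4 = 4/3)
o(y) = 14/3 (o(y) = 2 + 2*(4/3) = 2 + 8/3 = 14/3)
-8*o(-2) + 10 = -8*14/3 + 10 = -112/3 + 10 = -82/3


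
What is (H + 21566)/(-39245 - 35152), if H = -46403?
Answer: 8279/24799 ≈ 0.33384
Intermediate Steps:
(H + 21566)/(-39245 - 35152) = (-46403 + 21566)/(-39245 - 35152) = -24837/(-74397) = -24837*(-1/74397) = 8279/24799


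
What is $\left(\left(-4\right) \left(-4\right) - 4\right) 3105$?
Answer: $37260$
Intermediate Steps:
$\left(\left(-4\right) \left(-4\right) - 4\right) 3105 = \left(16 - 4\right) 3105 = 12 \cdot 3105 = 37260$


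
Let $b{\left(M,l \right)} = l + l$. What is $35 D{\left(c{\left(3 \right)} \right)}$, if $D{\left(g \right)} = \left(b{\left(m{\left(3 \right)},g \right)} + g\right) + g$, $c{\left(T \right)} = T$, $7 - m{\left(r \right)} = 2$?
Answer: $420$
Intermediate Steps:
$m{\left(r \right)} = 5$ ($m{\left(r \right)} = 7 - 2 = 5$)
$b{\left(M,l \right)} = 2 l$
$D{\left(g \right)} = 4 g$ ($D{\left(g \right)} = \left(2 g + g\right) + g = 3 g + g = 4 g$)
$35 D{\left(c{\left(3 \right)} \right)} = 35 \cdot 4 \cdot 3 = 35 \cdot 12 = 420$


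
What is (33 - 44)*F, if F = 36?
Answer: -396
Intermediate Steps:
(33 - 44)*F = (33 - 44)*36 = -11*36 = -396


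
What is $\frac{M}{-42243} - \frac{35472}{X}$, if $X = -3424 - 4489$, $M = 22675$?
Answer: $\frac{1319016421}{334268859} \approx 3.946$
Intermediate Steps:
$X = -7913$
$\frac{M}{-42243} - \frac{35472}{X} = \frac{22675}{-42243} - \frac{35472}{-7913} = 22675 \left(- \frac{1}{42243}\right) - - \frac{35472}{7913} = - \frac{22675}{42243} + \frac{35472}{7913} = \frac{1319016421}{334268859}$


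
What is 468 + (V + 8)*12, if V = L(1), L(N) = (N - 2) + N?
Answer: 564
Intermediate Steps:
L(N) = -2 + 2*N (L(N) = (-2 + N) + N = -2 + 2*N)
V = 0 (V = -2 + 2*1 = -2 + 2 = 0)
468 + (V + 8)*12 = 468 + (0 + 8)*12 = 468 + 8*12 = 468 + 96 = 564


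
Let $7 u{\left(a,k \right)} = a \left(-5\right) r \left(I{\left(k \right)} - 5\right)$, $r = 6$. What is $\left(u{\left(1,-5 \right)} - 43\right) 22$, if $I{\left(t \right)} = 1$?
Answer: $- \frac{3982}{7} \approx -568.86$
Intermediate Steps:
$u{\left(a,k \right)} = \frac{120 a}{7}$ ($u{\left(a,k \right)} = \frac{a \left(-5\right) 6 \left(1 - 5\right)}{7} = \frac{- 5 a 6 \left(-4\right)}{7} = \frac{- 30 a \left(-4\right)}{7} = \frac{120 a}{7}$)
$\left(u{\left(1,-5 \right)} - 43\right) 22 = \left(\frac{120}{7} \cdot 1 - 43\right) 22 = \left(\frac{120}{7} - 43\right) 22 = \left(- \frac{181}{7}\right) 22 = - \frac{3982}{7}$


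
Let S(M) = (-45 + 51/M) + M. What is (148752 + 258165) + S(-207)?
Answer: 28059868/69 ≈ 4.0667e+5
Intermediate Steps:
S(M) = -45 + M + 51/M
(148752 + 258165) + S(-207) = (148752 + 258165) + (-45 - 207 + 51/(-207)) = 406917 + (-45 - 207 + 51*(-1/207)) = 406917 + (-45 - 207 - 17/69) = 406917 - 17405/69 = 28059868/69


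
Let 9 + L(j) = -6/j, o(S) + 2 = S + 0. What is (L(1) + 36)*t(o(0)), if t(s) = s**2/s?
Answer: -42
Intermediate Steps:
o(S) = -2 + S (o(S) = -2 + (S + 0) = -2 + S)
L(j) = -9 - 6/j
t(s) = s
(L(1) + 36)*t(o(0)) = ((-9 - 6/1) + 36)*(-2 + 0) = ((-9 - 6*1) + 36)*(-2) = ((-9 - 6) + 36)*(-2) = (-15 + 36)*(-2) = 21*(-2) = -42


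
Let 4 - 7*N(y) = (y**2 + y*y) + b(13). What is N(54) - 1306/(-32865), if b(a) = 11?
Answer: -27412799/32865 ≈ -834.10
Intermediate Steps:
N(y) = -1 - 2*y**2/7 (N(y) = 4/7 - ((y**2 + y*y) + 11)/7 = 4/7 - ((y**2 + y**2) + 11)/7 = 4/7 - (2*y**2 + 11)/7 = 4/7 - (11 + 2*y**2)/7 = 4/7 + (-11/7 - 2*y**2/7) = -1 - 2*y**2/7)
N(54) - 1306/(-32865) = (-1 - 2/7*54**2) - 1306/(-32865) = (-1 - 2/7*2916) - 1306*(-1/32865) = (-1 - 5832/7) + 1306/32865 = -5839/7 + 1306/32865 = -27412799/32865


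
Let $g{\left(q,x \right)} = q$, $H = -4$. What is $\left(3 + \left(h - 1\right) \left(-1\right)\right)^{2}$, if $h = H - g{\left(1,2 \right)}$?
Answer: $81$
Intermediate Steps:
$h = -5$ ($h = -4 - 1 = -5$)
$\left(3 + \left(h - 1\right) \left(-1\right)\right)^{2} = \left(3 + \left(-5 - 1\right) \left(-1\right)\right)^{2} = \left(3 - -6\right)^{2} = \left(3 + 6\right)^{2} = 9^{2} = 81$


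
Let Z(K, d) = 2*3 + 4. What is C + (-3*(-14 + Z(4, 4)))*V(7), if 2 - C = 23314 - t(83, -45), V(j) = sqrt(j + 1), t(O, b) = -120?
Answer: -23432 + 24*sqrt(2) ≈ -23398.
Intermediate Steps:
Z(K, d) = 10 (Z(K, d) = 6 + 4 = 10)
V(j) = sqrt(1 + j)
C = -23432 (C = 2 - (23314 - 1*(-120)) = 2 - (23314 + 120) = 2 - 1*23434 = 2 - 23434 = -23432)
C + (-3*(-14 + Z(4, 4)))*V(7) = -23432 + (-3*(-14 + 10))*sqrt(1 + 7) = -23432 + (-3*(-4))*sqrt(8) = -23432 + 12*(2*sqrt(2)) = -23432 + 24*sqrt(2)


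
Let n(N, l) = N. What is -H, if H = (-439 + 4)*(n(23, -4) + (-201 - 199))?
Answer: -163995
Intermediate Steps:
H = 163995 (H = (-439 + 4)*(23 + (-201 - 199)) = -435*(23 - 400) = -435*(-377) = 163995)
-H = -1*163995 = -163995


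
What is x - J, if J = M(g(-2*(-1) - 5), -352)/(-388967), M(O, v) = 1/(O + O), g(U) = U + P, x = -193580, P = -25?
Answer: -4216588984161/21782152 ≈ -1.9358e+5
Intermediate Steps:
g(U) = -25 + U (g(U) = U - 25 = -25 + U)
M(O, v) = 1/(2*O)
J = 1/21782152 (J = (1/(2*(-25 + (-2*(-1) - 5))))/(-388967) = (1/(2*(-25 + (2 - 5))))*(-1/388967) = (1/(2*(-25 - 3)))*(-1/388967) = ((½)/(-28))*(-1/388967) = ((½)*(-1/28))*(-1/388967) = -1/56*(-1/388967) = 1/21782152 ≈ 4.5909e-8)
x - J = -193580 - 1*1/21782152 = -193580 - 1/21782152 = -4216588984161/21782152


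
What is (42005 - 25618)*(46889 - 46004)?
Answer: 14502495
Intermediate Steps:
(42005 - 25618)*(46889 - 46004) = 16387*885 = 14502495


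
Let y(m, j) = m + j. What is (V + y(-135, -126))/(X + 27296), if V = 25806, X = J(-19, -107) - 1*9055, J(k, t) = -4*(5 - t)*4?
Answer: 8515/5483 ≈ 1.5530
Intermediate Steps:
J(k, t) = -80 + 16*t (J(k, t) = (-20 + 4*t)*4 = -80 + 16*t)
y(m, j) = j + m
X = -10847 (X = (-80 + 16*(-107)) - 1*9055 = (-80 - 1712) - 9055 = -1792 - 9055 = -10847)
(V + y(-135, -126))/(X + 27296) = (25806 + (-126 - 135))/(-10847 + 27296) = (25806 - 261)/16449 = 25545*(1/16449) = 8515/5483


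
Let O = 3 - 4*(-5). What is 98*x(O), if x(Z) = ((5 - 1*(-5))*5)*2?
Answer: 9800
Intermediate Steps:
O = 23 (O = 3 + 20 = 23)
x(Z) = 100 (x(Z) = ((5 + 5)*5)*2 = (10*5)*2 = 50*2 = 100)
98*x(O) = 98*100 = 9800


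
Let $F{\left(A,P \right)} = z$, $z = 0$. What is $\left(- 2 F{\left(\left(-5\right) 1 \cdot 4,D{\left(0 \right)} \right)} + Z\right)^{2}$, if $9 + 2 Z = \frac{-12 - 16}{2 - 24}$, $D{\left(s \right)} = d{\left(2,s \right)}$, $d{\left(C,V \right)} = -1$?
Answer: $\frac{7225}{484} \approx 14.928$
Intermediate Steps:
$D{\left(s \right)} = -1$
$F{\left(A,P \right)} = 0$
$Z = - \frac{85}{22}$ ($Z = - \frac{9}{2} + \frac{\left(-12 - 16\right) \frac{1}{2 - 24}}{2} = - \frac{9}{2} + \frac{\left(-28\right) \frac{1}{-22}}{2} = - \frac{9}{2} + \frac{\left(-28\right) \left(- \frac{1}{22}\right)}{2} = - \frac{9}{2} + \frac{1}{2} \cdot \frac{14}{11} = - \frac{9}{2} + \frac{7}{11} = - \frac{85}{22} \approx -3.8636$)
$\left(- 2 F{\left(\left(-5\right) 1 \cdot 4,D{\left(0 \right)} \right)} + Z\right)^{2} = \left(\left(-2\right) 0 - \frac{85}{22}\right)^{2} = \left(0 - \frac{85}{22}\right)^{2} = \left(- \frac{85}{22}\right)^{2} = \frac{7225}{484}$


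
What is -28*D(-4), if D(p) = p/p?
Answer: -28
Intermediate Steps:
D(p) = 1
-28*D(-4) = -28*1 = -28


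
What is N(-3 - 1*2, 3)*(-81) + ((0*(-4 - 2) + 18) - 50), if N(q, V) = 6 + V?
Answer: -761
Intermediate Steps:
N(-3 - 1*2, 3)*(-81) + ((0*(-4 - 2) + 18) - 50) = (6 + 3)*(-81) + ((0*(-4 - 2) + 18) - 50) = 9*(-81) + ((0*(-6) + 18) - 50) = -729 + ((0 + 18) - 50) = -729 + (18 - 50) = -729 - 32 = -761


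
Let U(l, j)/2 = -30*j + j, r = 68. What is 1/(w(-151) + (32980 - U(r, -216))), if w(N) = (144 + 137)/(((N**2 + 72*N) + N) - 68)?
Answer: 11710/239493201 ≈ 4.8895e-5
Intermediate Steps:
U(l, j) = -58*j (U(l, j) = 2*(-30*j + j) = 2*(-29*j) = -58*j)
w(N) = 281/(-68 + N**2 + 73*N) (w(N) = 281/((N**2 + 73*N) - 68) = 281/(-68 + N**2 + 73*N))
1/(w(-151) + (32980 - U(r, -216))) = 1/(281/(-68 + (-151)**2 + 73*(-151)) + (32980 - (-58)*(-216))) = 1/(281/(-68 + 22801 - 11023) + (32980 - 1*12528)) = 1/(281/11710 + (32980 - 12528)) = 1/(281*(1/11710) + 20452) = 1/(281/11710 + 20452) = 1/(239493201/11710) = 11710/239493201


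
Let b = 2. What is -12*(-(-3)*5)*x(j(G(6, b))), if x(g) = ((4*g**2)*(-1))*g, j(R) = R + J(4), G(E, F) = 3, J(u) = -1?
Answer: 5760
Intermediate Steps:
j(R) = -1 + R (j(R) = R - 1 = -1 + R)
x(g) = -4*g**3 (x(g) = (-4*g**2)*g = -4*g**3)
-12*(-(-3)*5)*x(j(G(6, b))) = -12*(-(-3)*5)*(-4*(-1 + 3)**3) = -12*(-3*(-5))*(-4*2**3) = -180*(-4*8) = -180*(-32) = -12*(-480) = 5760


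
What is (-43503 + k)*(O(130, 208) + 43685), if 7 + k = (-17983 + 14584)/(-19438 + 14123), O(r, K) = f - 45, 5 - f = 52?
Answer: -10080979377843/5315 ≈ -1.8967e+9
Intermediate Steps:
f = -47 (f = 5 - 1*52 = 5 - 52 = -47)
O(r, K) = -92 (O(r, K) = -47 - 45 = -92)
k = -33806/5315 (k = -7 + (-17983 + 14584)/(-19438 + 14123) = -7 - 3399/(-5315) = -7 - 3399*(-1/5315) = -7 + 3399/5315 = -33806/5315 ≈ -6.3605)
(-43503 + k)*(O(130, 208) + 43685) = (-43503 - 33806/5315)*(-92 + 43685) = -231252251/5315*43593 = -10080979377843/5315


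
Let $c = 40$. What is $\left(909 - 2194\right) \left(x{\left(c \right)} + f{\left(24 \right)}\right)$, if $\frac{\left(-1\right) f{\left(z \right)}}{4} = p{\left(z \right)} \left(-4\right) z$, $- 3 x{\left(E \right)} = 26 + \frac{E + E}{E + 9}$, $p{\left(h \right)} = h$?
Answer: $- \frac{1739116430}{147} \approx -1.1831 \cdot 10^{7}$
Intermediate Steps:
$x{\left(E \right)} = - \frac{26}{3} - \frac{2 E}{3 \left(9 + E\right)}$ ($x{\left(E \right)} = - \frac{26 + \frac{E + E}{E + 9}}{3} = - \frac{26 + \frac{2 E}{9 + E}}{3} = - \frac{26}{3} - \frac{2 E}{3 \left(9 + E\right)}$)
$f{\left(z \right)} = 16 z^{2}$ ($f{\left(z \right)} = - 4 z \left(-4\right) z = - 4 - 4 z z = - 4 \left(- 4 z^{2}\right) = 16 z^{2}$)
$\left(909 - 2194\right) \left(x{\left(c \right)} + f{\left(24 \right)}\right) = \left(909 - 2194\right) \left(\frac{2 \left(-117 - 560\right)}{3 \left(9 + 40\right)} + 16 \cdot 24^{2}\right) = - 1285 \left(\frac{2 \left(-117 - 560\right)}{3 \cdot 49} + 16 \cdot 576\right) = - 1285 \left(\frac{2}{3} \cdot \frac{1}{49} \left(-677\right) + 9216\right) = - 1285 \left(- \frac{1354}{147} + 9216\right) = \left(-1285\right) \frac{1353398}{147} = - \frac{1739116430}{147}$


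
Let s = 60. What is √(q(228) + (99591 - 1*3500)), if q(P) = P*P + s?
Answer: √148135 ≈ 384.88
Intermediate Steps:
q(P) = 60 + P² (q(P) = P*P + 60 = P² + 60 = 60 + P²)
√(q(228) + (99591 - 1*3500)) = √((60 + 228²) + (99591 - 1*3500)) = √((60 + 51984) + (99591 - 3500)) = √(52044 + 96091) = √148135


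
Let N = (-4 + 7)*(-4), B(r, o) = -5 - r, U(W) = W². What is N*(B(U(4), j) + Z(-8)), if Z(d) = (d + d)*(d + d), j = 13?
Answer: -2820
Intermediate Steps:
N = -12 (N = 3*(-4) = -12)
Z(d) = 4*d² (Z(d) = (2*d)*(2*d) = 4*d²)
N*(B(U(4), j) + Z(-8)) = -12*((-5 - 1*4²) + 4*(-8)²) = -12*((-5 - 1*16) + 4*64) = -12*((-5 - 16) + 256) = -12*(-21 + 256) = -12*235 = -2820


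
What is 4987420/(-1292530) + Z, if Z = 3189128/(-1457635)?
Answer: -39282350226/6496679195 ≈ -6.0465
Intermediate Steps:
Z = -3189128/1457635 (Z = 3189128*(-1/1457635) = -3189128/1457635 ≈ -2.1879)
4987420/(-1292530) + Z = 4987420/(-1292530) - 3189128/1457635 = 4987420*(-1/1292530) - 3189128/1457635 = -17198/4457 - 3189128/1457635 = -39282350226/6496679195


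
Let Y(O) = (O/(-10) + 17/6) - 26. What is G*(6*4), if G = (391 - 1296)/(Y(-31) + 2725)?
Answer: -162900/20287 ≈ -8.0298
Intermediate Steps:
Y(O) = -139/6 - O/10 (Y(O) = (O*(-⅒) + 17*(⅙)) - 26 = (-O/10 + 17/6) - 26 = (17/6 - O/10) - 26 = -139/6 - O/10)
G = -13575/40574 (G = (391 - 1296)/((-139/6 - ⅒*(-31)) + 2725) = -905/((-139/6 + 31/10) + 2725) = -905/(-301/15 + 2725) = -905/40574/15 = -905*15/40574 = -13575/40574 ≈ -0.33457)
G*(6*4) = -40725*4/20287 = -13575/40574*24 = -162900/20287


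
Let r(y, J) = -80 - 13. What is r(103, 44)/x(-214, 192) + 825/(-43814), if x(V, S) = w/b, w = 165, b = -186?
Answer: 252586149/2409770 ≈ 104.82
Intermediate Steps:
r(y, J) = -93
x(V, S) = -55/62 (x(V, S) = 165/(-186) = 165*(-1/186) = -55/62)
r(103, 44)/x(-214, 192) + 825/(-43814) = -93/(-55/62) + 825/(-43814) = -93*(-62/55) + 825*(-1/43814) = 5766/55 - 825/43814 = 252586149/2409770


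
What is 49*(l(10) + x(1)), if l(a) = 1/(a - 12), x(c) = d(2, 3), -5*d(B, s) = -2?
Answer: -49/10 ≈ -4.9000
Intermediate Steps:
d(B, s) = ⅖ (d(B, s) = -⅕*(-2) = ⅖)
x(c) = ⅖
l(a) = 1/(-12 + a)
49*(l(10) + x(1)) = 49*(1/(-12 + 10) + ⅖) = 49*(1/(-2) + ⅖) = 49*(-½ + ⅖) = 49*(-⅒) = -49/10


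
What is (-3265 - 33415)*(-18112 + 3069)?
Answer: 551777240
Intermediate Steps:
(-3265 - 33415)*(-18112 + 3069) = -36680*(-15043) = 551777240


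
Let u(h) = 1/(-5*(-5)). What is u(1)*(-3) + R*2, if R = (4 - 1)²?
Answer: 447/25 ≈ 17.880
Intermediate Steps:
u(h) = 1/25
R = 9 (R = 3² = 9)
u(1)*(-3) + R*2 = (1/25)*(-3) + 9*2 = -3/25 + 18 = 447/25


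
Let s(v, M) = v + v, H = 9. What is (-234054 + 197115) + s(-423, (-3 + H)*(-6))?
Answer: -37785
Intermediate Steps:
s(v, M) = 2*v
(-234054 + 197115) + s(-423, (-3 + H)*(-6)) = (-234054 + 197115) + 2*(-423) = -36939 - 846 = -37785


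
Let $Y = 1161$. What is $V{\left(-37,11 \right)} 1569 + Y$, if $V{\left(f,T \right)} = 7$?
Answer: $12144$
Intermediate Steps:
$V{\left(-37,11 \right)} 1569 + Y = 7 \cdot 1569 + 1161 = 10983 + 1161 = 12144$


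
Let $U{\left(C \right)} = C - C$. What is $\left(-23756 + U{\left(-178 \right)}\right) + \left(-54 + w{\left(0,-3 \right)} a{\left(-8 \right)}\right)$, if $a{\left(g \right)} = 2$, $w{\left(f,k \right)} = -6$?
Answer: $-23822$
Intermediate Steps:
$U{\left(C \right)} = 0$
$\left(-23756 + U{\left(-178 \right)}\right) + \left(-54 + w{\left(0,-3 \right)} a{\left(-8 \right)}\right) = \left(-23756 + 0\right) - 66 = -23756 - 66 = -23822$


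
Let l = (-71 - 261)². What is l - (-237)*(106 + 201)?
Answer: 182983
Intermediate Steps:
l = 110224 (l = (-332)² = 110224)
l - (-237)*(106 + 201) = 110224 - (-237)*(106 + 201) = 110224 - (-237)*307 = 110224 - 1*(-72759) = 110224 + 72759 = 182983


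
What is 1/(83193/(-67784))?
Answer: -67784/83193 ≈ -0.81478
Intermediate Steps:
1/(83193/(-67784)) = 1/(83193*(-1/67784)) = 1/(-83193/67784) = -67784/83193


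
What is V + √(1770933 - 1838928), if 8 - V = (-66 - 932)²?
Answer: -995996 + 3*I*√7555 ≈ -9.96e+5 + 260.76*I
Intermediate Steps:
V = -995996 (V = 8 - (-66 - 932)² = 8 - 1*(-998)² = 8 - 1*996004 = 8 - 996004 = -995996)
V + √(1770933 - 1838928) = -995996 + √(1770933 - 1838928) = -995996 + √(-67995) = -995996 + 3*I*√7555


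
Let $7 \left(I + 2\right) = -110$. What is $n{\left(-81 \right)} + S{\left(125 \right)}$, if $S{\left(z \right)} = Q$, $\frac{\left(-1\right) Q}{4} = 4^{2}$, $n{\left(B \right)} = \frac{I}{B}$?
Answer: $- \frac{36164}{567} \approx -63.781$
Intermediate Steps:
$I = - \frac{124}{7}$ ($I = -2 + \frac{1}{7} \left(-110\right) = -2 - \frac{110}{7} = - \frac{124}{7} \approx -17.714$)
$n{\left(B \right)} = - \frac{124}{7 B}$
$Q = -64$ ($Q = - 4 \cdot 4^{2} = \left(-4\right) 16 = -64$)
$S{\left(z \right)} = -64$
$n{\left(-81 \right)} + S{\left(125 \right)} = - \frac{124}{7 \left(-81\right)} - 64 = \left(- \frac{124}{7}\right) \left(- \frac{1}{81}\right) - 64 = \frac{124}{567} - 64 = - \frac{36164}{567}$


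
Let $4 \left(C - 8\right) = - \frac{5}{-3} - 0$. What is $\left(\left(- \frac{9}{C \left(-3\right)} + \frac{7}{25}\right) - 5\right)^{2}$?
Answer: $\frac{121396324}{6375625} \approx 19.041$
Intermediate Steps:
$C = \frac{101}{12}$ ($C = 8 + \frac{- \frac{5}{-3} - 0}{4} = 8 + \frac{\left(-5\right) \left(- \frac{1}{3}\right) + 0}{4} = 8 + \frac{\frac{5}{3} + 0}{4} = 8 + \frac{1}{4} \cdot \frac{5}{3} = 8 + \frac{5}{12} = \frac{101}{12} \approx 8.4167$)
$\left(\left(- \frac{9}{C \left(-3\right)} + \frac{7}{25}\right) - 5\right)^{2} = \left(\left(- \frac{9}{\frac{101}{12} \left(-3\right)} + \frac{7}{25}\right) - 5\right)^{2} = \left(\left(- \frac{9}{- \frac{101}{4}} + 7 \cdot \frac{1}{25}\right) - 5\right)^{2} = \left(\left(\left(-9\right) \left(- \frac{4}{101}\right) + \frac{7}{25}\right) - 5\right)^{2} = \left(\left(\frac{36}{101} + \frac{7}{25}\right) - 5\right)^{2} = \left(\frac{1607}{2525} - 5\right)^{2} = \left(- \frac{11018}{2525}\right)^{2} = \frac{121396324}{6375625}$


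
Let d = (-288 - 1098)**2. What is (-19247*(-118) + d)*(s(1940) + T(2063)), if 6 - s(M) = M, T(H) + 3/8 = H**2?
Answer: 71334068883667/4 ≈ 1.7834e+13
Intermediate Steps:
T(H) = -3/8 + H**2
s(M) = 6 - M
d = 1920996 (d = (-1386)**2 = 1920996)
(-19247*(-118) + d)*(s(1940) + T(2063)) = (-19247*(-118) + 1920996)*((6 - 1*1940) + (-3/8 + 2063**2)) = (2271146 + 1920996)*((6 - 1940) + (-3/8 + 4255969)) = 4192142*(-1934 + 34047749/8) = 4192142*(34032277/8) = 71334068883667/4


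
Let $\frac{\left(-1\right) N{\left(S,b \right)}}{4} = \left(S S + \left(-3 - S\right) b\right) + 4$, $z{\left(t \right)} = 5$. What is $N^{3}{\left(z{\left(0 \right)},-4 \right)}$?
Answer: $-14526784$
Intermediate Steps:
$N{\left(S,b \right)} = -16 - 4 S^{2} - 4 b \left(-3 - S\right)$ ($N{\left(S,b \right)} = - 4 \left(\left(S S + \left(-3 - S\right) b\right) + 4\right) = - 4 \left(\left(S^{2} + b \left(-3 - S\right)\right) + 4\right) = - 4 \left(4 + S^{2} + b \left(-3 - S\right)\right) = -16 - 4 S^{2} - 4 b \left(-3 - S\right)$)
$N^{3}{\left(z{\left(0 \right)},-4 \right)} = \left(-16 - 4 \cdot 5^{2} + 12 \left(-4\right) + 4 \cdot 5 \left(-4\right)\right)^{3} = \left(-16 - 100 - 48 - 80\right)^{3} = \left(-244\right)^{3} = -14526784$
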